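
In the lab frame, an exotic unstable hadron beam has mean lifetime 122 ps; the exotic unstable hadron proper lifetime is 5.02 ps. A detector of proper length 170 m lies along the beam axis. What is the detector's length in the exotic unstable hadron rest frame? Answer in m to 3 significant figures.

L ≈ 7.00 m

Time dilation ⇒ γ = Δt/τ₀ = 122/5.02 = 24.303
Length contraction: L = L₀/γ = 170/24.303 = 7.00 m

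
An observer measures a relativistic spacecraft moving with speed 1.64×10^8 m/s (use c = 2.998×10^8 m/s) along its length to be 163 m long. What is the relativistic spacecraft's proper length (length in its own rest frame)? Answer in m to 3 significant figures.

β = v/c = 1.64×10^8 / 2.998×10^8 = 0.54703
γ = 1/√(1 − 0.54703²) = 1.1946
L₀ = γL = 1.1946 × 163 = 195 m

L₀ ≈ 195 m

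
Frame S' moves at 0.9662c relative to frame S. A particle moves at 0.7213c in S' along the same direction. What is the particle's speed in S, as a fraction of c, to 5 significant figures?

u ≈ 0.99445c

Relativistic velocity addition: u = (u' + v)/(1 + u'v/c²)
= (0.7213 + 0.9662)/(1 + 0.7213×0.9662) = 1.6875/1.696920 = 0.99445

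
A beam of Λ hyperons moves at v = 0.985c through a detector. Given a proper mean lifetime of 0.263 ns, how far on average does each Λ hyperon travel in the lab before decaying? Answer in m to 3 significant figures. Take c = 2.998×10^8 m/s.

d ≈ 0.450 m

γ = 1/√(1 − 0.985²) = 5.7953
Dilated lifetime: Δt = γτ₀ = 5.7953 × 0.263 ns = 1.5242 ns
d = vΔt = 0.985c × 1.5242 ns = 2.9530×10^8 m/s × 1.5242×10^-9 s = 0.450 m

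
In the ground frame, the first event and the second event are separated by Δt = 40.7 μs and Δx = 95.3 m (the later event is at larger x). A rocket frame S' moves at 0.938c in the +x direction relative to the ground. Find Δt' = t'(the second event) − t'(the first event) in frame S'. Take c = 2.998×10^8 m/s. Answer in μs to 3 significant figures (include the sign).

Δt' ≈ 117 μs

γ = 1/√(1 − 0.938²) = 2.8849
Δt' = γ(Δt − vΔx/c²) = 2.8849 × (40.7 μs − 0.938×95.3 m / (2.998×10^8 m/s))
= 2.8849 × (40.402 μs) = 117 μs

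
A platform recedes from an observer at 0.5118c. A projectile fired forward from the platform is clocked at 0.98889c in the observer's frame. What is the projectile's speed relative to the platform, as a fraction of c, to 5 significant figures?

Inverse velocity addition: u' = (u − v)/(1 − uv/c²)
= (0.98889 − 0.5118)/(1 − 0.98889×0.5118) = 0.47709/0.4938861 = 0.96599

u' ≈ 0.96599c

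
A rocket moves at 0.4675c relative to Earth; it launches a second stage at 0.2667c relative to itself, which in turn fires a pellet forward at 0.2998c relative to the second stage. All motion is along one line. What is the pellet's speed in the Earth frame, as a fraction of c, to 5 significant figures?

u ≈ 0.79669c

Compose boost 2: (0.2667 + 0.4675)/(1 + 0.2667×0.4675) = 0.73420/1.124682 = 0.6528066
Compose boost 3: (0.2998 + 0.6528066)/(1 + 0.2998×0.6528066) = 0.9526066/1.195711 = 0.79669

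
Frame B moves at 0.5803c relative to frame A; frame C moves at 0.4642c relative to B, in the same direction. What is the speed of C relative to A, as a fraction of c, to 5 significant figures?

Compose boost 2: (0.4642 + 0.5803)/(1 + 0.4642×0.5803) = 1.0445/1.269375 = 0.82285

u ≈ 0.82285c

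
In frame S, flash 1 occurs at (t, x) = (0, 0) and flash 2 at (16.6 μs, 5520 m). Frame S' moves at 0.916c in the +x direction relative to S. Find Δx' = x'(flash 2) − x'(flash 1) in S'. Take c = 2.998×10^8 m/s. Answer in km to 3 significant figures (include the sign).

γ = 1/√(1 − 0.916²) = 2.4927
Δx' = γ(Δx − vΔt) = 2.4927 × (5520 m − 0.916×(2.998×10^8 m/s)×16.6×10^-6 s)
= 2.4927 × (961.36 m) = 2.40 km

Δx' ≈ 2.40 km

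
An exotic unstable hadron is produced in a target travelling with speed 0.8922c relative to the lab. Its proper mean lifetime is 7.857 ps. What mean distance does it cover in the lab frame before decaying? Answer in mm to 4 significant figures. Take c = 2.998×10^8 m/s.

d ≈ 4.653 mm

γ = 1/√(1 − 0.8922²) = 2.21415
Dilated lifetime: Δt = γτ₀ = 2.21415 × 7.857 ps = 17.3966 ps
d = vΔt = 0.8922c × 17.3966 ps = 2.67482×10^8 m/s × 1.73966×10^-11 s = 4.653 mm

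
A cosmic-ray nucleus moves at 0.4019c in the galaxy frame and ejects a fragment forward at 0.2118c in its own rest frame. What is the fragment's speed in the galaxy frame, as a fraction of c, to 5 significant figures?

Compose boost 2: (0.2118 + 0.4019)/(1 + 0.2118×0.4019) = 0.61370/1.085122 = 0.56556

u ≈ 0.56556c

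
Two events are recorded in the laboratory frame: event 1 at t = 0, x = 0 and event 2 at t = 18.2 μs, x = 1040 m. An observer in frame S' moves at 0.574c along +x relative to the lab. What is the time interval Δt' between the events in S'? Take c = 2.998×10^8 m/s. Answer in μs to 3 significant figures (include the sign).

Δt' ≈ 19.8 μs

γ = 1/√(1 − 0.574²) = 1.2212
Δt' = γ(Δt − vΔx/c²) = 1.2212 × (18.2 μs − 0.574×1040 m / (2.998×10^8 m/s))
= 1.2212 × (16.209 μs) = 19.8 μs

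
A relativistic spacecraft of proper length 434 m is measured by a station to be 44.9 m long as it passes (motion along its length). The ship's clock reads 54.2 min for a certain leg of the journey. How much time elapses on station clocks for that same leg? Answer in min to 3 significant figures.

Δt ≈ 524 min

Length contraction ⇒ γ = L₀/L = 434/44.9 = 9.6659
Time dilation: Δt = γτ₀ = 9.6659 × 54.2 min = 524 min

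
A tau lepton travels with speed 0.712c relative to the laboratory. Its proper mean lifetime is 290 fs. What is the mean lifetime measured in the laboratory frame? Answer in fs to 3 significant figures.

γ = 1/√(1 − 0.712²) = 1.4241
Time dilation: Δt = γτ₀ = 1.4241 × 290 fs = 413 fs

Δt ≈ 413 fs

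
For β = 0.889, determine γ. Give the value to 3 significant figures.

γ = 1/√(1 − β²) = 1/√(1 − 0.889²) = 1/√(0.20968) = 2.18

γ ≈ 2.18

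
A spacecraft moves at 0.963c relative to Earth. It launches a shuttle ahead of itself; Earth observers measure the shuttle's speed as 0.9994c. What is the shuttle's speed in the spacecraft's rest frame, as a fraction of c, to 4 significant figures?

u' ≈ 0.9687c

Inverse velocity addition: u' = (u − v)/(1 − uv/c²)
= (0.9994 − 0.963)/(1 − 0.9994×0.963) = 0.03640/0.0375778 = 0.9687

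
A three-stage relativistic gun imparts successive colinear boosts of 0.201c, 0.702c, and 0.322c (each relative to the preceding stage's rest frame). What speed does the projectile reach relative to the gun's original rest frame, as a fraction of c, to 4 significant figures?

u ≈ 0.8873c

Compose boost 2: (0.702 + 0.201)/(1 + 0.702×0.201) = 0.9030/1.14110 = 0.791340
Compose boost 3: (0.322 + 0.791340)/(1 + 0.322×0.791340) = 1.11334/1.25481 = 0.8873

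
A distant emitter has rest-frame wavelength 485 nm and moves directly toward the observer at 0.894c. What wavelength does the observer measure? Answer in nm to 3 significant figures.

λ_obs ≈ 115 nm

Relativistic Doppler: λ_obs = λ_src √((1−β)/(1+β))
= 485 × √(0.10600/1.8940) = 485 × 0.23657 = 115 nm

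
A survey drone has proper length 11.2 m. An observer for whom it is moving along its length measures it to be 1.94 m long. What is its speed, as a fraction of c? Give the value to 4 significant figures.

γ = L₀/L = 11.2/1.94 = 5.77320
β = √(1 − 1/γ²) = 0.9849

β ≈ 0.9849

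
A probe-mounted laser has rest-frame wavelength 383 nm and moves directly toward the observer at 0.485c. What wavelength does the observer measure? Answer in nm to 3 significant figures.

λ_obs ≈ 226 nm

Relativistic Doppler: λ_obs = λ_src √((1−β)/(1+β))
= 383 × √(0.51500/1.4850) = 383 × 0.58890 = 226 nm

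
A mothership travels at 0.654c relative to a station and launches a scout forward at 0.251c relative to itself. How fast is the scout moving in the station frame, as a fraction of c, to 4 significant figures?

u ≈ 0.7774c

Compose boost 2: (0.251 + 0.654)/(1 + 0.251×0.654) = 0.9050/1.16415 = 0.7774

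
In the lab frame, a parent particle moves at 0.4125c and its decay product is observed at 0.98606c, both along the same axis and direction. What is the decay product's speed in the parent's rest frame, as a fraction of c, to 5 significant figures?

Inverse velocity addition: u' = (u − v)/(1 − uv/c²)
= (0.98606 − 0.4125)/(1 − 0.98606×0.4125) = 0.57356/0.5932502 = 0.96681

u' ≈ 0.96681c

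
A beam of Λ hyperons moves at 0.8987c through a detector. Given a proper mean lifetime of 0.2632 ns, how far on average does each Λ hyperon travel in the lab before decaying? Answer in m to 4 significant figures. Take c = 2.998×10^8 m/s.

γ = 1/√(1 − 0.8987²) = 2.28017
Dilated lifetime: Δt = γτ₀ = 2.28017 × 0.2632 ns = 0.600141 ns
d = vΔt = 0.8987c × 0.600141 ns = 2.69430×10^8 m/s × 6.00141×10^-10 s = 0.1617 m

d ≈ 0.1617 m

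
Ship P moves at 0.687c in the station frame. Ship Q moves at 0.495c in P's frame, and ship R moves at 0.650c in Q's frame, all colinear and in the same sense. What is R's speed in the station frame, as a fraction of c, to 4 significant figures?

u ≈ 0.9738c

Compose boost 2: (0.495 + 0.687)/(1 + 0.495×0.687) = 1.182/1.34007 = 0.882047
Compose boost 3: (0.650 + 0.882047)/(1 + 0.650×0.882047) = 1.53205/1.57333 = 0.9738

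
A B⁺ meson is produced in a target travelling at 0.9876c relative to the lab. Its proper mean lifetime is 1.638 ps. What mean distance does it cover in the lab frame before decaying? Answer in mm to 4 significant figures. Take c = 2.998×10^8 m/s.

d ≈ 3.089 mm

γ = 1/√(1 − 0.9876²) = 6.36978
Dilated lifetime: Δt = γτ₀ = 6.36978 × 1.638 ps = 10.4337 ps
d = vΔt = 0.9876c × 10.4337 ps = 2.96082×10^8 m/s × 1.04337×10^-11 s = 3.089 mm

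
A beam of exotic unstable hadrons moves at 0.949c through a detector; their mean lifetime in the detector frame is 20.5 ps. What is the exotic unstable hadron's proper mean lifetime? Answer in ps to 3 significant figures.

τ₀ ≈ 6.46 ps

γ = 1/√(1 − 0.949²) = 3.1718
Proper time: τ₀ = Δt/γ = 20.5/3.1718 = 6.46 ps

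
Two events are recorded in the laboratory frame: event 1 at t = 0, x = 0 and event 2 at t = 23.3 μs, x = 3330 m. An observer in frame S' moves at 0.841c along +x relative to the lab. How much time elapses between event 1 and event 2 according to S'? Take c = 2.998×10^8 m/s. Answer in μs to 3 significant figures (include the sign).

γ = 1/√(1 − 0.841²) = 1.8483
Δt' = γ(Δt − vΔx/c²) = 1.8483 × (23.3 μs − 0.841×3330 m / (2.998×10^8 m/s))
= 1.8483 × (13.959 μs) = 25.8 μs

Δt' ≈ 25.8 μs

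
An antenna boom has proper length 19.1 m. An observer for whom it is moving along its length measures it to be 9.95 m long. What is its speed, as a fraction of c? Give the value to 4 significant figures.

γ = L₀/L = 19.1/9.95 = 1.91960
β = √(1 − 1/γ²) = 0.8536

β ≈ 0.8536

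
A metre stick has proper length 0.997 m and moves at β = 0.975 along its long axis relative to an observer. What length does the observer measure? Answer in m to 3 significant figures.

L ≈ 0.222 m

γ = 1/√(1 − 0.975²) = 4.5004
Length contraction: L = L₀/γ = 0.997/4.5004 = 0.222 m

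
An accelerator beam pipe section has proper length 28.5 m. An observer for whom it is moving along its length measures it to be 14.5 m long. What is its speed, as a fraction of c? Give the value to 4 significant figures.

γ = L₀/L = 28.5/14.5 = 1.96552
β = √(1 − 1/γ²) = 0.8609

β ≈ 0.8609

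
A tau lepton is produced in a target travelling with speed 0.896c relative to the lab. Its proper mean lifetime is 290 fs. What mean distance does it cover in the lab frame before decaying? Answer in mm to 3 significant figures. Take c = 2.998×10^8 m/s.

d ≈ 0.175 mm

γ = 1/√(1 − 0.896²) = 2.2520
Dilated lifetime: Δt = γτ₀ = 2.2520 × 290 fs = 653.07 fs
d = vΔt = 0.896c × 653.07 fs = 2.6862×10^8 m/s × 6.5307×10^-13 s = 0.175 mm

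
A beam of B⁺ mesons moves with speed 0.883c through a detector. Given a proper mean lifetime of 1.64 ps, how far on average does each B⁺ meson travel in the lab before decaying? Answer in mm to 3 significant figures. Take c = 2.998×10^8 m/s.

d ≈ 0.925 mm

γ = 1/√(1 − 0.883²) = 2.1305
Dilated lifetime: Δt = γτ₀ = 2.1305 × 1.64 ps = 3.4940 ps
d = vΔt = 0.883c × 3.4940 ps = 2.6472×10^8 m/s × 3.4940×10^-12 s = 0.925 mm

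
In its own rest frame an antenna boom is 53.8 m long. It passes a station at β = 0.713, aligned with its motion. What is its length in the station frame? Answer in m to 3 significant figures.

L ≈ 37.7 m

γ = 1/√(1 − 0.713²) = 1.4262
Length contraction: L = L₀/γ = 53.8/1.4262 = 37.7 m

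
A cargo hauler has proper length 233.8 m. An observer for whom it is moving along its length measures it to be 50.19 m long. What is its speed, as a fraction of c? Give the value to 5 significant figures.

β ≈ 0.97669

γ = L₀/L = 233.8/50.19 = 4.658298
β = √(1 − 1/γ²) = 0.97669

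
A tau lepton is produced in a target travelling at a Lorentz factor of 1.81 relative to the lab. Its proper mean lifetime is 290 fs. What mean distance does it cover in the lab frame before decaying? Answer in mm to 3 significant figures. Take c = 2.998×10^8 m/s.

β = √(1 − 1/γ²) = √(1 − 1/1.81²) = 0.83352
Dilated lifetime: Δt = γτ₀ = 1.81 × 290 fs = 524.90 fs
d = vΔt = 0.83352c × 524.90 fs = 2.4989×10^8 m/s × 5.2490×10^-13 s = 0.131 mm

d ≈ 0.131 mm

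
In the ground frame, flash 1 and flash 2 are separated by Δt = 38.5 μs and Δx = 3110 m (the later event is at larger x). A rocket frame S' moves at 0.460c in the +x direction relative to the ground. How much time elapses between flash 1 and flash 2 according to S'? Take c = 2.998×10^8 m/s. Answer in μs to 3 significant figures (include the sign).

γ = 1/√(1 − 0.460²) = 1.1262
Δt' = γ(Δt − vΔx/c²) = 1.1262 × (38.5 μs − 0.460×3110 m / (2.998×10^8 m/s))
= 1.1262 × (33.728 μs) = 38.0 μs

Δt' ≈ 38.0 μs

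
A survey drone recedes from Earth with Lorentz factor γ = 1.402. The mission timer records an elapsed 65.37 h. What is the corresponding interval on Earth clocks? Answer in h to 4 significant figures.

Δt ≈ 91.65 h

γ = 1.402 (given)
Time dilation: Δt = γτ₀ = 1.402 × 65.37 h = 91.65 h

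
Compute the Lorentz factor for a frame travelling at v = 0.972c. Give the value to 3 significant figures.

γ = 1/√(1 − β²) = 1/√(1 − 0.972²) = 1/√(0.055216) = 4.26

γ ≈ 4.26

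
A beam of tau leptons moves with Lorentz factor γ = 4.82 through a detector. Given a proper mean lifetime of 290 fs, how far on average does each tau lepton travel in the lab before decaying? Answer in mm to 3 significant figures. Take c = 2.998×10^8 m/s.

β = √(1 − 1/γ²) = √(1 − 1/4.82²) = 0.97824
Dilated lifetime: Δt = γτ₀ = 4.82 × 290 fs = 1397.8 fs
d = vΔt = 0.97824c × 1397.8 fs = 2.9328×10^8 m/s × 1.3978×10^-12 s = 0.410 mm

d ≈ 0.410 mm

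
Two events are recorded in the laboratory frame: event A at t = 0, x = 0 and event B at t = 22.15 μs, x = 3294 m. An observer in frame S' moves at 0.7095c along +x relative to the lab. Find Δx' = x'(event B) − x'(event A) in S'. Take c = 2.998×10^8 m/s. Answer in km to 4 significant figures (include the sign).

Δx' ≈ -2.011 km

γ = 1/√(1 − 0.7095²) = 1.41903
Δx' = γ(Δx − vΔt) = 1.41903 × (3294 m − 0.7095×(2.998×10^8 m/s)×22.15×10^-6 s)
= 1.41903 × (-1417.48 m) = -2.011 km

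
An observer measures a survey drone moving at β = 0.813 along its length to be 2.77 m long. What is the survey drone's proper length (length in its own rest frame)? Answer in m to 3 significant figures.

L₀ ≈ 4.76 m

γ = 1/√(1 − 0.813²) = 1.7174
L₀ = γL = 1.7174 × 2.77 = 4.76 m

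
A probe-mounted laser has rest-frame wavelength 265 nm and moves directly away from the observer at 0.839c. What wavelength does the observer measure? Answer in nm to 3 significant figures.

λ_obs ≈ 896 nm

Relativistic Doppler: λ_obs = λ_src √((1+β)/(1−β))
= 265 × √(1.8390/0.16100) = 265 × 3.3797 = 896 nm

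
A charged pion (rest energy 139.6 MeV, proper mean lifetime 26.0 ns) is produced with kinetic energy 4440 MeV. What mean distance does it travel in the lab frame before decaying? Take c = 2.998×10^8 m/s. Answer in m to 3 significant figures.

d ≈ 256 m

γ = 1 + K/(m₀c²) = 1 + 4440/139.6 = 32.805
β = √(1 − 1/γ²) = 0.99954
Dilated lifetime: γτ₀ = 32.805 × 26.0 ns = 852.93 ns
d = βc·γτ₀ = 0.99954 × (2.998×10^8 m/s) × 8.5293×10^-7 s = 256 m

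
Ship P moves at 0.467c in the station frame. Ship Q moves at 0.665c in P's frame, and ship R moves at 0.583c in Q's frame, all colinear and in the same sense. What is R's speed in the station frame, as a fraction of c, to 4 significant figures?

u ≈ 0.9622c

Compose boost 2: (0.665 + 0.467)/(1 + 0.665×0.467) = 1.132/1.31055 = 0.863756
Compose boost 3: (0.583 + 0.863756)/(1 + 0.583×0.863756) = 1.44676/1.50357 = 0.9622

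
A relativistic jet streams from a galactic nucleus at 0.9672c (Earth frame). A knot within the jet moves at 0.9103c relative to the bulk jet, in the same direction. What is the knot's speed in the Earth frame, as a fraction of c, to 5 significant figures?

u ≈ 0.99844c

Relativistic velocity addition: u = (u' + v)/(1 + u'v/c²)
= (0.9103 + 0.9672)/(1 + 0.9103×0.9672) = 1.8775/1.880442 = 0.99844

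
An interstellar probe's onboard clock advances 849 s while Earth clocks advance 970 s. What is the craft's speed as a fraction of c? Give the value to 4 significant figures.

β ≈ 0.4837

γ = Δt/τ₀ = 970/849 = 1.14252
β = √(1 − 1/γ²) = √(1 − 1/1.14252²) = 0.4837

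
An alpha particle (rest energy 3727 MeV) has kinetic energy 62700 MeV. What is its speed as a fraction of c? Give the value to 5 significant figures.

γ = 1 + K/(m₀c²) = 1 + 62700/3727 = 17.82318
β = √(1 − 1/γ²) = 0.99842

β ≈ 0.99842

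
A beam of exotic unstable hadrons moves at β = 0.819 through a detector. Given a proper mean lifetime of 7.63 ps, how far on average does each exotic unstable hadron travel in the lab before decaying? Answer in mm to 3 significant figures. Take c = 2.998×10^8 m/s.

d ≈ 3.27 mm

γ = 1/√(1 − 0.819²) = 1.7428
Dilated lifetime: Δt = γτ₀ = 1.7428 × 7.63 ps = 13.297 ps
d = vΔt = 0.819c × 13.297 ps = 2.4554×10^8 m/s × 1.3297×10^-11 s = 3.27 mm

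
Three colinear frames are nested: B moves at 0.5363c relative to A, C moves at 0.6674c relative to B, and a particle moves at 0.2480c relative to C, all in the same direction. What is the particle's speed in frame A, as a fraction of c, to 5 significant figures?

u ≈ 0.92998c

Compose boost 2: (0.6674 + 0.5363)/(1 + 0.6674×0.5363) = 1.2037/1.357927 = 0.8864249
Compose boost 3: (0.2480 + 0.8864249)/(1 + 0.2480×0.8864249) = 1.134425/1.219833 = 0.92998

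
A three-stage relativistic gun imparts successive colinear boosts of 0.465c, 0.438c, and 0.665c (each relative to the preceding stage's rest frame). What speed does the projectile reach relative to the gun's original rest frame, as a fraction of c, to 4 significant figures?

Compose boost 2: (0.438 + 0.465)/(1 + 0.438×0.465) = 0.9030/1.20367 = 0.750206
Compose boost 3: (0.665 + 0.750206)/(1 + 0.665×0.750206) = 1.41521/1.49889 = 0.9442

u ≈ 0.9442c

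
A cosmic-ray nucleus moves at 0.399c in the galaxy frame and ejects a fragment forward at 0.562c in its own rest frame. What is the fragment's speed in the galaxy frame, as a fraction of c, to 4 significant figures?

u ≈ 0.7850c

Compose boost 2: (0.562 + 0.399)/(1 + 0.562×0.399) = 0.9610/1.22424 = 0.7850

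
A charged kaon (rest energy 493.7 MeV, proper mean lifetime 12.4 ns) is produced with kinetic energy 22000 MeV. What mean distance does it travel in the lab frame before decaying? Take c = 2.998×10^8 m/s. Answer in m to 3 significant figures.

γ = 1 + K/(m₀c²) = 1 + 22000/493.7 = 45.561
β = √(1 − 1/γ²) = 0.99976
Dilated lifetime: γτ₀ = 45.561 × 12.4 ns = 564.96 ns
d = βc·γτ₀ = 0.99976 × (2.998×10^8 m/s) × 5.6496×10^-7 s = 169 m

d ≈ 169 m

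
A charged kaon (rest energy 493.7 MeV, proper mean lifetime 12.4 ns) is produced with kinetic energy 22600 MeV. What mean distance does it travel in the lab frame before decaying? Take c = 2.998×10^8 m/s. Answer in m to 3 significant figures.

γ = 1 + K/(m₀c²) = 1 + 22600/493.7 = 46.777
β = √(1 − 1/γ²) = 0.99977
Dilated lifetime: γτ₀ = 46.777 × 12.4 ns = 580.03 ns
d = βc·γτ₀ = 0.99977 × (2.998×10^8 m/s) × 5.8003×10^-7 s = 174 m

d ≈ 174 m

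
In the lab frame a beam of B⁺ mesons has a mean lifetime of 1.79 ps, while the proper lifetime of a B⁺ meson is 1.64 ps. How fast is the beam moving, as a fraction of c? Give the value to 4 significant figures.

γ = Δt/τ₀ = 1.79/1.64 = 1.09146
β = √(1 − 1/γ²) = √(1 − 1/1.09146²) = 0.4007

β ≈ 0.4007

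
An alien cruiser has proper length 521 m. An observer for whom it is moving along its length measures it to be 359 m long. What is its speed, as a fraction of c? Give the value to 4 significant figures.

β ≈ 0.7247

γ = L₀/L = 521/359 = 1.45125
β = √(1 − 1/γ²) = 0.7247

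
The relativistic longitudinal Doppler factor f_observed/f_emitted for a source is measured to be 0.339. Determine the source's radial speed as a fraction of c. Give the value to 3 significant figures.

f_obs/f_src = √((1−β)/(1+β)) = 0.339  ⇒  (1−β)/(1+β) = 0.11492
β = |1 − D²|/(1 + D²) = |1 − 0.11492|/(1 + 0.11492) = 0.794

β ≈ 0.794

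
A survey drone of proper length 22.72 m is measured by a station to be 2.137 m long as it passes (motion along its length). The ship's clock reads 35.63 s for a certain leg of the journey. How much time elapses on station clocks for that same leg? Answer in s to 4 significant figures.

Length contraction ⇒ γ = L₀/L = 22.72/2.137 = 10.6317
Time dilation: Δt = γτ₀ = 10.6317 × 35.63 s = 378.8 s

Δt ≈ 378.8 s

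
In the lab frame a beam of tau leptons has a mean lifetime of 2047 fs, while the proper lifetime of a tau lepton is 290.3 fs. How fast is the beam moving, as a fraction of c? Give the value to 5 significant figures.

γ = Δt/τ₀ = 2047/290.3 = 7.051326
β = √(1 − 1/γ²) = √(1 − 1/7.051326²) = 0.98989

β ≈ 0.98989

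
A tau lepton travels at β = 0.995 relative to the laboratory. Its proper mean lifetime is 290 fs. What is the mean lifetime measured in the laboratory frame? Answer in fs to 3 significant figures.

γ = 1/√(1 − 0.995²) = 10.013
Time dilation: Δt = γτ₀ = 10.013 × 290 fs = 2900 fs

Δt ≈ 2900 fs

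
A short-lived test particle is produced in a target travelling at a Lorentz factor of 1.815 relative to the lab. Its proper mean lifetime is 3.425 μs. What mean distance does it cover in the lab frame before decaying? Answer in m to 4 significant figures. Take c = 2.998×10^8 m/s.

d ≈ 1555 m

β = √(1 − 1/γ²) = √(1 − 1/1.815²) = 0.834529
Dilated lifetime: Δt = γτ₀ = 1.815 × 3.425 μs = 6.21637 μs
d = vΔt = 0.834529c × 6.21637 μs = 2.50192×10^8 m/s × 6.21637×10^-6 s = 1555 m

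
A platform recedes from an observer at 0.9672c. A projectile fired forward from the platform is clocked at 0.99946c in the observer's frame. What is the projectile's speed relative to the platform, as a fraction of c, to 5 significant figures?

Inverse velocity addition: u' = (u − v)/(1 − uv/c²)
= (0.99946 − 0.9672)/(1 − 0.99946×0.9672) = 0.032260/0.03332229 = 0.96812

u' ≈ 0.96812c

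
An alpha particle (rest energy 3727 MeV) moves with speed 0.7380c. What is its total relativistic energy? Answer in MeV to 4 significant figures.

γ = 1/√(1 − 0.7380²) = 1.48192
E = γm₀c² = 1.48192 × 3727 MeV = 5523 MeV

E ≈ 5523 MeV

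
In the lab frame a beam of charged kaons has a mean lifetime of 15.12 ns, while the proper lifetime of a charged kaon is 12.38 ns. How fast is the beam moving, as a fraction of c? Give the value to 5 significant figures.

γ = Δt/τ₀ = 15.12/12.38 = 1.221325
β = √(1 − 1/γ²) = √(1 − 1/1.221325²) = 0.57410

β ≈ 0.57410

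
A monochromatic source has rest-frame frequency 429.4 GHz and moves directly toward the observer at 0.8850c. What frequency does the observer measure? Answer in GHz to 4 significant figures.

Relativistic Doppler: f_obs = f_src √((1+β)/(1−β))
= 429.4 × √(1.88500/0.115000) = 429.4 × 4.04862 = 1738 GHz

f_obs ≈ 1738 GHz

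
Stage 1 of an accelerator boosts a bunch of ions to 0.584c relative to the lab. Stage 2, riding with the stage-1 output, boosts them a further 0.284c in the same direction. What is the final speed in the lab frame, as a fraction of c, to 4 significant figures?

u ≈ 0.7445c

Compose boost 2: (0.284 + 0.584)/(1 + 0.284×0.584) = 0.8680/1.16586 = 0.7445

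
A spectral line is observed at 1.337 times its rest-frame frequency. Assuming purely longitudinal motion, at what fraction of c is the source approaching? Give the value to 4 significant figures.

β ≈ 0.2825

f_obs/f_src = √((1+β)/(1−β)) = 1.337  ⇒  (1+β)/(1−β) = 1.78757
β = |1 − D²|/(1 + D²) = |1 − 1.78757|/(1 + 1.78757) = 0.2825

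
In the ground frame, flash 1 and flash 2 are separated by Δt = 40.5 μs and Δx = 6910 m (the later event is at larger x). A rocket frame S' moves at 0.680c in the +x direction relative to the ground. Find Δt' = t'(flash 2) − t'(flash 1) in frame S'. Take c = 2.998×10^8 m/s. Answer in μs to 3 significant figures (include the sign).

γ = 1/√(1 − 0.680²) = 1.3639
Δt' = γ(Δt − vΔx/c²) = 1.3639 × (40.5 μs − 0.680×6910 m / (2.998×10^8 m/s))
= 1.3639 × (24.827 μs) = 33.9 μs

Δt' ≈ 33.9 μs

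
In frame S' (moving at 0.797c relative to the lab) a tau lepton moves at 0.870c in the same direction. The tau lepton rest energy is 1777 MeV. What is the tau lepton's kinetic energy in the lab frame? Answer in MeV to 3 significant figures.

u_lab = (0.870 + 0.797)/(1 + 0.870×0.797) = 0.984416
γ = 1/√(1 − 0.984416²) = 5.6865
K = (γ − 1)m₀c² = (5.6865 − 1) × 1777 = 4.6865 × 1777 = 8330 MeV

K ≈ 8330 MeV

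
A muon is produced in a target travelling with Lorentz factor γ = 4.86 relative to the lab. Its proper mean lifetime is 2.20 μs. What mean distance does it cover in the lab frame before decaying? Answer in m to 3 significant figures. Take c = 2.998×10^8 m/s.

d ≈ 3140 m

β = √(1 − 1/γ²) = √(1 − 1/4.86²) = 0.97860
Dilated lifetime: Δt = γτ₀ = 4.86 × 2.20 μs = 10.692 μs
d = vΔt = 0.97860c × 10.692 μs = 2.9338×10^8 m/s × 1.0692×10^-5 s = 3140 m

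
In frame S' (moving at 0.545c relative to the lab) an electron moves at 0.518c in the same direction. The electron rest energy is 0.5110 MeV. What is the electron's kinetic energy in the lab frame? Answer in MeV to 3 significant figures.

K ≈ 0.403 MeV

u_lab = (0.518 + 0.545)/(1 + 0.518×0.545) = 0.828973
γ = 1/√(1 − 0.828973²) = 1.7880
K = (γ − 1)m₀c² = (1.7880 − 1) × 0.5110 = 0.78798 × 0.5110 = 0.403 MeV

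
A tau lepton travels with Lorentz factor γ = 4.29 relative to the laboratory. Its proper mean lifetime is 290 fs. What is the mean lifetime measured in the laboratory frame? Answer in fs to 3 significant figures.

γ = 4.29 (given)
Time dilation: Δt = γτ₀ = 4.29 × 290 fs = 1240 fs

Δt ≈ 1240 fs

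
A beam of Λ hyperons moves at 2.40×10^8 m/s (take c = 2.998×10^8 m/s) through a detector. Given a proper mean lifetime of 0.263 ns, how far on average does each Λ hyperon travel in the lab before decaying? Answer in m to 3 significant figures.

β = v/c = 2.40×10^8 / 2.998×10^8 = 0.80053
γ = 1/√(1 − 0.80053²) = 1.6686
Dilated lifetime: Δt = γτ₀ = 1.6686 × 0.263 ns = 0.43885 ns
d = vΔt = 0.80053c × 0.43885 ns = 2.4000×10^8 m/s × 4.3885×10^-10 s = 0.105 m

d ≈ 0.105 m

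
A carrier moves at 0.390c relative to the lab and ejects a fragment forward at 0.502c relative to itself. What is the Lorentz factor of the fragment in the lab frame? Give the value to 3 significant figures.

u_lab = (0.502 + 0.390)/(1 + 0.502×0.390) = 0.8920/1.19578 = 0.745957
γ = 1/√(1 − 0.745957²) = 1.50

γ ≈ 1.50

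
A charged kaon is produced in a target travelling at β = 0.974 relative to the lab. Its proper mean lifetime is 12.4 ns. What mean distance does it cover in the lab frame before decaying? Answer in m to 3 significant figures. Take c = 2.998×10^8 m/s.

γ = 1/√(1 − 0.974²) = 4.4141
Dilated lifetime: Δt = γτ₀ = 4.4141 × 12.4 ns = 54.735 ns
d = vΔt = 0.974c × 54.735 ns = 2.9201×10^8 m/s × 5.4735×10^-8 s = 16.0 m

d ≈ 16.0 m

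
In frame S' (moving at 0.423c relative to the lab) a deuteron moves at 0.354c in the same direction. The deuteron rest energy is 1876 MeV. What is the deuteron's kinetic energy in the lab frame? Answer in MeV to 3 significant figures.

K ≈ 669 MeV

u_lab = (0.354 + 0.423)/(1 + 0.354×0.423) = 0.675804
γ = 1/√(1 − 0.675804²) = 1.3567
K = (γ − 1)m₀c² = (1.3567 − 1) × 1876 = 0.35670 × 1876 = 669 MeV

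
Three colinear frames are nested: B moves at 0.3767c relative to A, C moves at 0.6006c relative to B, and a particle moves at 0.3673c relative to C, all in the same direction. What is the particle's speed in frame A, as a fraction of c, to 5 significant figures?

Compose boost 2: (0.6006 + 0.3767)/(1 + 0.6006×0.3767) = 0.97730/1.226246 = 0.7969853
Compose boost 3: (0.3673 + 0.7969853)/(1 + 0.3673×0.7969853) = 1.164285/1.292733 = 0.90064

u ≈ 0.90064c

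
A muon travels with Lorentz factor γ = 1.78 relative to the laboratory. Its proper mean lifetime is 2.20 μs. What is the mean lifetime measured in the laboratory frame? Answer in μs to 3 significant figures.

γ = 1.78 (given)
Time dilation: Δt = γτ₀ = 1.78 × 2.20 μs = 3.92 μs

Δt ≈ 3.92 μs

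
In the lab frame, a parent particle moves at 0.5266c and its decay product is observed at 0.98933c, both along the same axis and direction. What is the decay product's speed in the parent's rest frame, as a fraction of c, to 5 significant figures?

Inverse velocity addition: u' = (u − v)/(1 − uv/c²)
= (0.98933 − 0.5266)/(1 − 0.98933×0.5266) = 0.46273/0.4790188 = 0.96600

u' ≈ 0.96600c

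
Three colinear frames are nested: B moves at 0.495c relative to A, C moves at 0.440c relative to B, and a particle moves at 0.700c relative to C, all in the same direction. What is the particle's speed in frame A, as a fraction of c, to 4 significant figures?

Compose boost 2: (0.440 + 0.495)/(1 + 0.440×0.495) = 0.9350/1.21780 = 0.767778
Compose boost 3: (0.700 + 0.767778)/(1 + 0.700×0.767778) = 1.46778/1.53744 = 0.9547

u ≈ 0.9547c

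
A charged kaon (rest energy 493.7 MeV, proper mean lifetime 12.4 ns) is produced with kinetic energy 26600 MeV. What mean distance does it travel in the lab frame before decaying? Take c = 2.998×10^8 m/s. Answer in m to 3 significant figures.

d ≈ 204 m

γ = 1 + K/(m₀c²) = 1 + 26600/493.7 = 54.879
β = √(1 − 1/γ²) = 0.99983
Dilated lifetime: γτ₀ = 54.879 × 12.4 ns = 680.50 ns
d = βc·γτ₀ = 0.99983 × (2.998×10^8 m/s) × 6.8050×10^-7 s = 204 m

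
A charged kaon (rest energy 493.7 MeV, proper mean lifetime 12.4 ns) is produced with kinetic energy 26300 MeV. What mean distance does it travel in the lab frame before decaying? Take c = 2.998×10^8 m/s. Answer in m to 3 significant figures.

d ≈ 202 m

γ = 1 + K/(m₀c²) = 1 + 26300/493.7 = 54.271
β = √(1 − 1/γ²) = 0.99983
Dilated lifetime: γτ₀ = 54.271 × 12.4 ns = 672.96 ns
d = βc·γτ₀ = 0.99983 × (2.998×10^8 m/s) × 6.7296×10^-7 s = 202 m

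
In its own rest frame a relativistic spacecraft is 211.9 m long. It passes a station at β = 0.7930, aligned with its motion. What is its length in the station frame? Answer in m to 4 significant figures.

γ = 1/√(1 − 0.7930²) = 1.64144
Length contraction: L = L₀/γ = 211.9/1.64144 = 129.1 m

L ≈ 129.1 m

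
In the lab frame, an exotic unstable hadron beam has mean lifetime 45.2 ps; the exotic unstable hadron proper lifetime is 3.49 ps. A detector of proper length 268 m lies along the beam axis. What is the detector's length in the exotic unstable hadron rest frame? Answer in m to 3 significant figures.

Time dilation ⇒ γ = Δt/τ₀ = 45.2/3.49 = 12.951
Length contraction: L = L₀/γ = 268/12.951 = 20.7 m

L ≈ 20.7 m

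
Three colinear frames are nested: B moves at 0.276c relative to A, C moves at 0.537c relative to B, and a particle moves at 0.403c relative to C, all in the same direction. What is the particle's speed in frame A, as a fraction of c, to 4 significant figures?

Compose boost 2: (0.537 + 0.276)/(1 + 0.537×0.276) = 0.8130/1.14821 = 0.708057
Compose boost 3: (0.403 + 0.708057)/(1 + 0.403×0.708057) = 1.11106/1.28535 = 0.8644

u ≈ 0.8644c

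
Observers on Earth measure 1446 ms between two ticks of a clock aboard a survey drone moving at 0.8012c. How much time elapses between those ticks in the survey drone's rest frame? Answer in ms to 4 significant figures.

τ₀ ≈ 865.3 ms

γ = 1/√(1 − 0.8012²) = 1.67113
Proper time: τ₀ = Δt/γ = 1446/1.67113 = 865.3 ms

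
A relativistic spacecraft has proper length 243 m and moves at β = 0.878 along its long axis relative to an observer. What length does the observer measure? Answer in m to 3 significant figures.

L ≈ 116 m

γ = 1/√(1 − 0.878²) = 2.0892
Length contraction: L = L₀/γ = 243/2.0892 = 116 m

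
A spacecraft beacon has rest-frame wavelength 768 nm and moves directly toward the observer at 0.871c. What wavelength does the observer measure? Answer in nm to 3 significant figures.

Relativistic Doppler: λ_obs = λ_src √((1−β)/(1+β))
= 768 × √(0.12900/1.8710) = 768 × 0.26258 = 202 nm

λ_obs ≈ 202 nm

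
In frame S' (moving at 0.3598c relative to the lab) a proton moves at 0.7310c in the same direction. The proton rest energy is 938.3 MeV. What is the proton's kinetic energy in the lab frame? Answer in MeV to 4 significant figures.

K ≈ 923.1 MeV

u_lab = (0.7310 + 0.3598)/(1 + 0.7310×0.3598) = 0.8636485
γ = 1/√(1 − 0.8636485²) = 1.98376
K = (γ − 1)m₀c² = (1.98376 − 1) × 938.3 = 0.983755 × 938.3 = 923.1 MeV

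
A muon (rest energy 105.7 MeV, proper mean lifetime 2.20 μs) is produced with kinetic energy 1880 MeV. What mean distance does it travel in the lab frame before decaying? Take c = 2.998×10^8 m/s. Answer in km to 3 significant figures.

γ = 1 + K/(m₀c²) = 1 + 1880/105.7 = 18.786
β = √(1 − 1/γ²) = 0.99858
Dilated lifetime: γτ₀ = 18.786 × 2.20 μs = 41.330 μs
d = βc·γτ₀ = 0.99858 × (2.998×10^8 m/s) × 4.1330×10^-5 s = 12.4 km

d ≈ 12.4 km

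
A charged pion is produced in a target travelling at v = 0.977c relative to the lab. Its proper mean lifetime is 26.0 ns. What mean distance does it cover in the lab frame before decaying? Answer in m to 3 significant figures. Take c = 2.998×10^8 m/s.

γ = 1/√(1 − 0.977²) = 4.6896
Dilated lifetime: Δt = γτ₀ = 4.6896 × 26.0 ns = 121.93 ns
d = vΔt = 0.977c × 121.93 ns = 2.9290×10^8 m/s × 1.2193×10^-7 s = 35.7 m

d ≈ 35.7 m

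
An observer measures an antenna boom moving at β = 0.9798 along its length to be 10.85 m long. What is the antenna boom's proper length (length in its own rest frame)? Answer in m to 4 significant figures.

γ = 1/√(1 − 0.9798²) = 5.00050
L₀ = γL = 5.00050 × 10.85 = 54.26 m

L₀ ≈ 54.26 m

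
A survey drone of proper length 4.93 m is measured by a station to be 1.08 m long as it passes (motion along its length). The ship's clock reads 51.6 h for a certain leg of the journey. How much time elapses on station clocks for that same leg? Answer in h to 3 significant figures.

Δt ≈ 236 h

Length contraction ⇒ γ = L₀/L = 4.93/1.08 = 4.5648
Time dilation: Δt = γτ₀ = 4.5648 × 51.6 h = 236 h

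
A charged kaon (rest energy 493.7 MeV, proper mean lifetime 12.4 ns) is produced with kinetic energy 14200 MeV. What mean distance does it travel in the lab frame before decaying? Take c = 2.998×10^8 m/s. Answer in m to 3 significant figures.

d ≈ 111 m

γ = 1 + K/(m₀c²) = 1 + 14200/493.7 = 29.762
β = √(1 − 1/γ²) = 0.99944
Dilated lifetime: γτ₀ = 29.762 × 12.4 ns = 369.05 ns
d = βc·γτ₀ = 0.99944 × (2.998×10^8 m/s) × 3.6905×10^-7 s = 111 m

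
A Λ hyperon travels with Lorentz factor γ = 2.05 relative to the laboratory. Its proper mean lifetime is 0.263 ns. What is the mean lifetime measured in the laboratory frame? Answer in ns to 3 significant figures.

Δt ≈ 0.539 ns

γ = 2.05 (given)
Time dilation: Δt = γτ₀ = 2.05 × 0.263 ns = 0.539 ns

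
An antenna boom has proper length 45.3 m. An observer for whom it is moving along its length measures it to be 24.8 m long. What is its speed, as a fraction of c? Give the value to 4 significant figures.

β ≈ 0.8368

γ = L₀/L = 45.3/24.8 = 1.82661
β = √(1 − 1/γ²) = 0.8368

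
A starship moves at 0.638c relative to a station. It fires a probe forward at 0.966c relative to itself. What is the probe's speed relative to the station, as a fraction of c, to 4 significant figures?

Relativistic velocity addition: u = (u' + v)/(1 + u'v/c²)
= (0.966 + 0.638)/(1 + 0.966×0.638) = 1.604/1.61631 = 0.9924

u ≈ 0.9924c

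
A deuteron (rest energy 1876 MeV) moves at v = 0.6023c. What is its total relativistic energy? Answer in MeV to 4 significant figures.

E ≈ 2350 MeV

γ = 1/√(1 − 0.6023²) = 1.25271
E = γm₀c² = 1.25271 × 1876 MeV = 2350 MeV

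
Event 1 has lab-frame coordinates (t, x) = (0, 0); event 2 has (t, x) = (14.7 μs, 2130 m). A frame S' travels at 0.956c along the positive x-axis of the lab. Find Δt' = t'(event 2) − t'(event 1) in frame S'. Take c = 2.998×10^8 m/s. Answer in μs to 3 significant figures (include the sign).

γ = 1/√(1 − 0.956²) = 3.4087
Δt' = γ(Δt − vΔx/c²) = 3.4087 × (14.7 μs − 0.956×2130 m / (2.998×10^8 m/s))
= 3.4087 × (7.9079 μs) = 27.0 μs

Δt' ≈ 27.0 μs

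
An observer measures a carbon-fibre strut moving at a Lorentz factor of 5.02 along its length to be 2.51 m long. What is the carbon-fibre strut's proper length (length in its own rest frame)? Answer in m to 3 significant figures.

L₀ ≈ 12.6 m

γ = 5.02 (given)
L₀ = γL = 5.02 × 2.51 = 12.6 m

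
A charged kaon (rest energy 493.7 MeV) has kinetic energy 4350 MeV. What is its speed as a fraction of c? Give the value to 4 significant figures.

γ = 1 + K/(m₀c²) = 1 + 4350/493.7 = 9.81102
β = √(1 − 1/γ²) = 0.9948

β ≈ 0.9948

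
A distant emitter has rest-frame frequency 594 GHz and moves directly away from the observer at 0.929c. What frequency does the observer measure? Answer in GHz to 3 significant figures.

f_obs ≈ 114 GHz

Relativistic Doppler: f_obs = f_src √((1−β)/(1+β))
= 594 × √(0.071000/1.9290) = 594 × 0.19185 = 114 GHz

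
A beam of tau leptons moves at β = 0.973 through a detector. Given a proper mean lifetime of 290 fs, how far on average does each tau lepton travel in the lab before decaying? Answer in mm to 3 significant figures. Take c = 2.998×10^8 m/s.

d ≈ 0.367 mm

γ = 1/√(1 − 0.973²) = 4.3327
Dilated lifetime: Δt = γτ₀ = 4.3327 × 290 fs = 1256.5 fs
d = vΔt = 0.973c × 1256.5 fs = 2.9171×10^8 m/s × 1.2565×10^-12 s = 0.367 mm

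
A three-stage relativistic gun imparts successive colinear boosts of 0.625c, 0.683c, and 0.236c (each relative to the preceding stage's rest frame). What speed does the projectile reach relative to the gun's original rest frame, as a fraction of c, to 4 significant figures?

u ≈ 0.9477c

Compose boost 2: (0.683 + 0.625)/(1 + 0.683×0.625) = 1.308/1.42687 = 0.916689
Compose boost 3: (0.236 + 0.916689)/(1 + 0.236×0.916689) = 1.15269/1.21634 = 0.9477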